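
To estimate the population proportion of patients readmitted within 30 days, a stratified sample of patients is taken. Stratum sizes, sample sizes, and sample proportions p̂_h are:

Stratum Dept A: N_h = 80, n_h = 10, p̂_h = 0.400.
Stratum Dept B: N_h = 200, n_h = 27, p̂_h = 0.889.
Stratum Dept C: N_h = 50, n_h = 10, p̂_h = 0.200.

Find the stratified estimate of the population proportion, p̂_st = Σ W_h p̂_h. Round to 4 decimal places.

N = 330; stratum weights W_h = N_h/N.
p̂_st = Σ W_h p̂_h = (80·0.400 + 200·0.889 + 50·0.200)/330 = 0.66606

p̂_st ≈ 0.6661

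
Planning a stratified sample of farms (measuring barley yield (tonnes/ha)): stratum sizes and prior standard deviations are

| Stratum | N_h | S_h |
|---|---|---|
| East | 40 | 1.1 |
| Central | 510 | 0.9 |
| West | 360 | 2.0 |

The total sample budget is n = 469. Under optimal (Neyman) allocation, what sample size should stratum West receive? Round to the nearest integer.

276

Neyman allocation: n_h = n · N_h S_h / Σ N_i S_i, with n = 469.
  stratum East: N_h·S_h = 40·1.1 = 44.00
  stratum Central: N_h·S_h = 510·0.9 = 459.00
  stratum West: N_h·S_h = 360·2.0 = 720.00
Σ N_h S_h = 1223.00
n for stratum West = 469·720.00/1223.00 = 276.108 → 276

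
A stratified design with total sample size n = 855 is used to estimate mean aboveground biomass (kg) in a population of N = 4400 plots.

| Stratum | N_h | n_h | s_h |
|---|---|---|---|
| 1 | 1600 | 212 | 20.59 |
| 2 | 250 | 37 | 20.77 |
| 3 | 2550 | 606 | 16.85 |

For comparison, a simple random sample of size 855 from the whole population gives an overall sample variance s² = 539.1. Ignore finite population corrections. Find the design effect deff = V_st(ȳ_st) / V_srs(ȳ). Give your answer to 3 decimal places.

V̂(ȳ_st) = Σ W_h² s_h²/n_h, with W_h = N_h/N and N = 4400:
  stratum 1: (1600/4400)²·20.59²/212 = 0.26443
  stratum 2: (250/4400)²·20.77²/37 = 0.0376397
  stratum 3: (2550/4400)²·16.85²/606 = 0.157363
V_st = 0.459433
V_srs = s²/n = 539.1/855 = 0.630526
deff = V_st / V_srs = 0.459433/0.630526 = 0.7286

deff ≈ 0.729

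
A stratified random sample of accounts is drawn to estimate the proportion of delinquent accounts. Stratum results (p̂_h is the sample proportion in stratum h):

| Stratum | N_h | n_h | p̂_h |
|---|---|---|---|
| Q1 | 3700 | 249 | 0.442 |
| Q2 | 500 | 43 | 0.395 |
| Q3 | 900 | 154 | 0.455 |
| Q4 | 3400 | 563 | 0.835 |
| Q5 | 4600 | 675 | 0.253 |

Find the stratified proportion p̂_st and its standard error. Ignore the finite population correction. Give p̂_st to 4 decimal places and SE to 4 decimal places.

p̂_st ≈ 0.4767, SE ≈ 0.0121

N = 13100; stratum weights W_h = N_h/N.
p̂_st = Σ W_h p̂_h = (3700·0.442 + 500·0.395 + 900·0.455 + 3400·0.835 + 4600·0.253)/13100 = 0.47673
V̂(p̂_st) = Σ W_h² p̂_h(1−p̂_h)/(n_h−1):
  stratum Q1: (3700/13100)²·0.442·0.558/248 = 7.93351e-05
  stratum Q2: (500/13100)²·0.395·0.605/42 = 8.28897e-06
  stratum Q3: (900/13100)²·0.455·0.545/153 = 7.64996e-06
  stratum Q4: (3400/13100)²·0.835·0.165/562 = 1.65139e-05
  stratum Q5: (4600/13100)²·0.253·0.747/674 = 3.45744e-05
V̂(p̂_st) = 0.000146362; SE = √V̂ = 0.012098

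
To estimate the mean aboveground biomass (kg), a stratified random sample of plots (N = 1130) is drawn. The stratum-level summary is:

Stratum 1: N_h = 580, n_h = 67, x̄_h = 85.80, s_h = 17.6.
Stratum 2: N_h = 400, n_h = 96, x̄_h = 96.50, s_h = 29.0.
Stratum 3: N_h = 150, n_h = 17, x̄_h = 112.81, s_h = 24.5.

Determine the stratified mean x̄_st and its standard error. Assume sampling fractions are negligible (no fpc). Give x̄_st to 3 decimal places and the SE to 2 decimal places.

x̄_st ≈ 93.173, SE ≈ 1.71

x̄_st = Σ W_h x̄_h = (580·85.80 + 400·96.50 + 150·112.81)/1130 = 93.17301
V̂(x̄_st) = Σ W_h² s_h²/n_h, with W_h = N_h/N and N = 1130:
  stratum 1: (580/1130)²·17.6²/67 = 1.21801
  stratum 2: (400/1130)²·29.0²/96 = 1.09771
  stratum 3: (150/1130)²·24.5²/17 = 0.62217
V̂(x̄_st) = 2.93789
SE(x̄_st) = √2.93789 = 1.71403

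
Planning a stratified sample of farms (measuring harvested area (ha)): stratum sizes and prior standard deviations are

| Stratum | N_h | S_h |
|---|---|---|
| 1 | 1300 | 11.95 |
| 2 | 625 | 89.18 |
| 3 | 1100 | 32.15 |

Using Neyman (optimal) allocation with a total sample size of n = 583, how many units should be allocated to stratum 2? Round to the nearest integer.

305

Neyman allocation: n_h = n · N_h S_h / Σ N_i S_i, with n = 583.
  stratum 1: N_h·S_h = 1300·11.95 = 15535.00
  stratum 2: N_h·S_h = 625·89.18 = 55737.50
  stratum 3: N_h·S_h = 1100·32.15 = 35365.00
Σ N_h S_h = 106637.50
n for stratum 2 = 583·55737.50/106637.50 = 304.724 → 305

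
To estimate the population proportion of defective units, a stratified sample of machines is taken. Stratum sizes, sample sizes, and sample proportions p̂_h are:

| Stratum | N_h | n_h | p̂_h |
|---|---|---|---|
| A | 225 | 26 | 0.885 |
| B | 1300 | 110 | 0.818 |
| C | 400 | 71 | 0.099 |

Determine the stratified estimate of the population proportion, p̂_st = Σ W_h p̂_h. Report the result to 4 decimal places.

p̂_st ≈ 0.6764

N = 1925; stratum weights W_h = N_h/N.
p̂_st = Σ W_h p̂_h = (225·0.885 + 1300·0.818 + 400·0.099)/1925 = 0.67643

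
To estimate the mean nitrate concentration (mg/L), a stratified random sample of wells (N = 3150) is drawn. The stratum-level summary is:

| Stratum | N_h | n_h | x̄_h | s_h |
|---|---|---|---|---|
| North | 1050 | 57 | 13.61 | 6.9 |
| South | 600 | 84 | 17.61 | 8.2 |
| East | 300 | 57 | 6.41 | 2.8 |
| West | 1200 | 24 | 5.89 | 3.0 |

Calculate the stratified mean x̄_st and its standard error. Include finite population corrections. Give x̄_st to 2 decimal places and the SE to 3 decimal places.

x̄_st = Σ W_h x̄_h = (1050·13.61 + 600·17.61 + 300·6.41 + 1200·5.89)/3150 = 10.74524
V̂(x̄_st) = Σ W_h² (1 − n_h/N_h) s_h²/n_h, with W_h = N_h/N and N = 3150:
  stratum North: (1050/3150)²·(1 − 57/1050)·6.9²/57 = 0.0877689
  stratum South: (600/3150)²·(1 − 84/600)·8.2²/84 = 0.0249763
  stratum East: (300/3150)²·(1 − 57/300)·2.8²/57 = 0.00101053
  stratum West: (1200/3150)²·(1 − 24/1200)·3.0²/24 = 0.0533333
V̂(x̄_st) = 0.167089
SE(x̄_st) = √0.167089 = 0.408765

x̄_st ≈ 10.75, SE ≈ 0.409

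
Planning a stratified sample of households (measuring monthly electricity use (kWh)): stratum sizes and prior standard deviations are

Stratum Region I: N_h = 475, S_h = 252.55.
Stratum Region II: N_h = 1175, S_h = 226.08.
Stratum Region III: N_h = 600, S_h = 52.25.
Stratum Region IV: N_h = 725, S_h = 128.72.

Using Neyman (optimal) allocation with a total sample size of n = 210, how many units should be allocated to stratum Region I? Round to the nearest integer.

49

Neyman allocation: n_h = n · N_h S_h / Σ N_i S_i, with n = 210.
  stratum Region I: N_h·S_h = 475·252.55 = 119961.25
  stratum Region II: N_h·S_h = 1175·226.08 = 265644.00
  stratum Region III: N_h·S_h = 600·52.25 = 31350.00
  stratum Region IV: N_h·S_h = 725·128.72 = 93322.00
Σ N_h S_h = 510277.25
n for stratum Region I = 210·119961.25/510277.25 = 49.369 → 49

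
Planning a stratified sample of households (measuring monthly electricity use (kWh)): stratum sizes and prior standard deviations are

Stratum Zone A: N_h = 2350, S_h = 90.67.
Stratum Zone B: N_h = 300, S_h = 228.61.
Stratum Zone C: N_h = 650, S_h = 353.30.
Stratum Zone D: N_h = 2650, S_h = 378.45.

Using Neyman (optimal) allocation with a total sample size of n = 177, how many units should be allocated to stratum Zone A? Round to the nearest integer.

25

Neyman allocation: n_h = n · N_h S_h / Σ N_i S_i, with n = 177.
  stratum Zone A: N_h·S_h = 2350·90.67 = 213074.50
  stratum Zone B: N_h·S_h = 300·228.61 = 68583.00
  stratum Zone C: N_h·S_h = 650·353.30 = 229645.00
  stratum Zone D: N_h·S_h = 2650·378.45 = 1002892.50
Σ N_h S_h = 1514195.00
n for stratum Zone A = 177·213074.50/1514195.00 = 24.907 → 25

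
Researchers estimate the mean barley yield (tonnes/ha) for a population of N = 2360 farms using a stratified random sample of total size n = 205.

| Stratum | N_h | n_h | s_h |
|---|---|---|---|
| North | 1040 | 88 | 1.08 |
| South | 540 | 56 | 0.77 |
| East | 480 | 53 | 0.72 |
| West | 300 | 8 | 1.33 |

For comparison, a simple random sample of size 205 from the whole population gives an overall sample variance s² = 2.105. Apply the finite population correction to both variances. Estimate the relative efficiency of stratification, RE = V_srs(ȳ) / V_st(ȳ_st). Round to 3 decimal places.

RE ≈ 1.401

V̂(ȳ_st) = Σ W_h² (1 − n_h/N_h) s_h²/n_h, with W_h = N_h/N and N = 2360:
  stratum North: (1040/2360)²·(1 − 88/1040)·1.08²/88 = 0.00235619
  stratum South: (540/2360)²·(1 − 56/540)·0.77²/56 = 0.000496831
  stratum East: (480/2360)²·(1 − 53/480)·0.72²/53 = 0.000359943
  stratum West: (300/2360)²·(1 − 8/300)·1.33²/8 = 0.00347771
V_st = 0.00669068
V_srs = (1 − 205/2360)·2.105/205 = 0.00937634
Relative efficiency = V_srs / V_st = 0.00937634/0.00669068 = 1.4014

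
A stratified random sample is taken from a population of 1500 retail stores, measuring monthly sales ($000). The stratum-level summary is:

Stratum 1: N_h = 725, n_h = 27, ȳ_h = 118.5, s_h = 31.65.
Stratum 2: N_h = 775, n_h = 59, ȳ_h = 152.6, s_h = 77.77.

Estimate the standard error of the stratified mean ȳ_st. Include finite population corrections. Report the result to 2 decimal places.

SE(ȳ_st) ≈ 5.80

V̂(ȳ_st) = Σ W_h² (1 − n_h/N_h) s_h²/n_h, with W_h = N_h/N and N = 1500:
  stratum 1: (725/1500)²·(1 − 27/725)·31.65²/27 = 8.34439
  stratum 2: (775/1500)²·(1 − 59/775)·77.77²/59 = 25.2816
V̂(ȳ_st) = 33.626
SE(ȳ_st) = √33.626 = 5.79879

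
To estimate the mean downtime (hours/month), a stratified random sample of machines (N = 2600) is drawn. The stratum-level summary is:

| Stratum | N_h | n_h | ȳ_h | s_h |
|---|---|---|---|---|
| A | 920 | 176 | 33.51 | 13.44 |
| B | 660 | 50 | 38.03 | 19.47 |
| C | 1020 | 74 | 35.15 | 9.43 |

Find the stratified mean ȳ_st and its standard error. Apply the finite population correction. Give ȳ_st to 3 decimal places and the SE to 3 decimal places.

ȳ_st = Σ W_h ȳ_h = (920·33.51 + 660·38.03 + 1020·35.15)/2600 = 35.30077
V̂(ȳ_st) = Σ W_h² (1 − n_h/N_h) s_h²/n_h, with W_h = N_h/N and N = 2600:
  stratum A: (920/2600)²·(1 − 176/920)·13.44²/176 = 0.10392
  stratum B: (660/2600)²·(1 − 50/660)·19.47²/50 = 0.451532
  stratum C: (1020/2600)²·(1 − 74/1020)·9.43²/74 = 0.171528
V̂(ȳ_st) = 0.726981
SE(ȳ_st) = √0.726981 = 0.852632

ȳ_st ≈ 35.301, SE ≈ 0.853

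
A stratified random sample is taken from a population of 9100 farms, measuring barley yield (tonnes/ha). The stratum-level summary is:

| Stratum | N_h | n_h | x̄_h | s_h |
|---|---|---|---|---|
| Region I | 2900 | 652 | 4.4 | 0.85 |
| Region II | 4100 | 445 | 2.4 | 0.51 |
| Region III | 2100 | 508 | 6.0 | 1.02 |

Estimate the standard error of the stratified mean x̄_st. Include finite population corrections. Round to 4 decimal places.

SE(x̄_st) ≈ 0.0166

V̂(x̄_st) = Σ W_h² (1 − n_h/N_h) s_h²/n_h, with W_h = N_h/N and N = 9100:
  stratum Region I: (2900/9100)²·(1 − 652/2900)·0.85²/652 = 8.72372e-05
  stratum Region II: (4100/9100)²·(1 − 445/4100)·0.51²/445 = 0.000105772
  stratum Region III: (2100/9100)²·(1 − 508/2100)·1.02²/508 = 8.2683e-05
V̂(x̄_st) = 0.000275692
SE(x̄_st) = √0.000275692 = 0.016604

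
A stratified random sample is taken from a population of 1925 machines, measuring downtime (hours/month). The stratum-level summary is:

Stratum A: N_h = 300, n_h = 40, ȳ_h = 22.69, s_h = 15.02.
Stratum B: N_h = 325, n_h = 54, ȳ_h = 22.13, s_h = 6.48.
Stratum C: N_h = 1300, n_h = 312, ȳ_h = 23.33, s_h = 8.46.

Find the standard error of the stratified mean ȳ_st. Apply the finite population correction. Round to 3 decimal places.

SE(ȳ_st) ≈ 0.466

V̂(ȳ_st) = Σ W_h² (1 − n_h/N_h) s_h²/n_h, with W_h = N_h/N and N = 1925:
  stratum A: (300/1925)²·(1 − 40/300)·15.02²/40 = 0.118717
  stratum B: (325/1925)²·(1 − 54/325)·6.48²/54 = 0.0184819
  stratum C: (1300/1925)²·(1 − 312/1300)·8.46²/312 = 0.0795106
V̂(ȳ_st) = 0.21671
SE(ȳ_st) = √0.21671 = 0.465521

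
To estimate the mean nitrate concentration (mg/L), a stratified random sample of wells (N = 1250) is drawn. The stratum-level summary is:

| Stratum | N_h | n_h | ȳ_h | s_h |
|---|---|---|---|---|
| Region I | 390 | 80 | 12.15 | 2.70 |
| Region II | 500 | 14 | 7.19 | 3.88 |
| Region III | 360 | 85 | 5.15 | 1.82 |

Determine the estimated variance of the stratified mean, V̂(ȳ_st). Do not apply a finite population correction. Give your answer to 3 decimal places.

V̂(ȳ_st) ≈ 0.184

V̂(ȳ_st) = Σ W_h² s_h²/n_h, with W_h = N_h/N and N = 1250:
  stratum Region I: (390/1250)²·2.70²/80 = 0.00887047
  stratum Region II: (500/1250)²·3.88²/14 = 0.17205
  stratum Region III: (360/1250)²·1.82²/85 = 0.00323228
V̂(ȳ_st) = 0.184153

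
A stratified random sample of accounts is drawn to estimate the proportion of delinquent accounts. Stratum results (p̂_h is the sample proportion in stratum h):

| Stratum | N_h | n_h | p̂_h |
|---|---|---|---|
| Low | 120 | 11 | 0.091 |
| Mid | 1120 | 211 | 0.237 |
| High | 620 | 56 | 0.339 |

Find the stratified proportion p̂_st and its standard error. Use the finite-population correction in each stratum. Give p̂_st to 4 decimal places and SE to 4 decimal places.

N = 1860; stratum weights W_h = N_h/N.
p̂_st = Σ W_h p̂_h = (120·0.091 + 1120·0.237 + 620·0.339)/1860 = 0.26158
V̂(p̂_st) = Σ W_h² (1 − n_h/N_h) p̂_h(1−p̂_h)/(n_h−1):
  stratum Low: (120/1860)²·(1 − 11/120)·0.091·0.909/10 = 3.12743e-05
  stratum Mid: (1120/1860)²·(1 − 211/1120)·0.237·0.763/210 = 0.000253402
  stratum High: (620/1860)²·(1 − 56/620)·0.339·0.661/55 = 0.000411797
V̂(p̂_st) = 0.000696473; SE = √V̂ = 0.0263908

p̂_st ≈ 0.2616, SE ≈ 0.0264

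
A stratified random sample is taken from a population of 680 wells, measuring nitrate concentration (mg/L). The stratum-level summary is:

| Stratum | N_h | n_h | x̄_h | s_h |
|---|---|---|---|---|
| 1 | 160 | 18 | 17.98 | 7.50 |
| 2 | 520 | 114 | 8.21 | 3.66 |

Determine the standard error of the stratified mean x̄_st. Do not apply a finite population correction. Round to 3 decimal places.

SE(x̄_st) ≈ 0.492

V̂(x̄_st) = Σ W_h² s_h²/n_h, with W_h = N_h/N and N = 680:
  stratum 1: (160/680)²·7.50²/18 = 0.17301
  stratum 2: (520/680)²·3.66²/114 = 0.0687142
V̂(x̄_st) = 0.241725
SE(x̄_st) = √0.241725 = 0.491655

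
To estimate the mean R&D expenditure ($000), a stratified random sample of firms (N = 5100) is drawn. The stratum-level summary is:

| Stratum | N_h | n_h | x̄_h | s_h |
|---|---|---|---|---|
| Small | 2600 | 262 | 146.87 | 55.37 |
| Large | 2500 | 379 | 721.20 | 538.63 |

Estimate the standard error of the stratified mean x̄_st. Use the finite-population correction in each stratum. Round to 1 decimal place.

SE(x̄_st) ≈ 12.6

V̂(x̄_st) = Σ W_h² (1 − n_h/N_h) s_h²/n_h, with W_h = N_h/N and N = 5100:
  stratum Small: (2600/5100)²·(1 − 262/2600)·55.37²/262 = 2.7348
  stratum Large: (2500/5100)²·(1 − 379/2500)·538.63²/379 = 156.057
V̂(x̄_st) = 158.791
SE(x̄_st) = √158.791 = 12.6012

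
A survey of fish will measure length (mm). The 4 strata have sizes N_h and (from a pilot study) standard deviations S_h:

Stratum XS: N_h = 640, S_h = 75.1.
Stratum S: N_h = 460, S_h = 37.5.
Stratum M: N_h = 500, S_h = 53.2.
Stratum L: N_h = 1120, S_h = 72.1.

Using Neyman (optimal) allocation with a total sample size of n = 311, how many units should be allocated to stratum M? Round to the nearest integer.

Neyman allocation: n_h = n · N_h S_h / Σ N_i S_i, with n = 311.
  stratum XS: N_h·S_h = 640·75.1 = 48064.00
  stratum S: N_h·S_h = 460·37.5 = 17250.00
  stratum M: N_h·S_h = 500·53.2 = 26600.00
  stratum L: N_h·S_h = 1120·72.1 = 80752.00
Σ N_h S_h = 172666.00
n for stratum M = 311·26600.00/172666.00 = 47.911 → 48

48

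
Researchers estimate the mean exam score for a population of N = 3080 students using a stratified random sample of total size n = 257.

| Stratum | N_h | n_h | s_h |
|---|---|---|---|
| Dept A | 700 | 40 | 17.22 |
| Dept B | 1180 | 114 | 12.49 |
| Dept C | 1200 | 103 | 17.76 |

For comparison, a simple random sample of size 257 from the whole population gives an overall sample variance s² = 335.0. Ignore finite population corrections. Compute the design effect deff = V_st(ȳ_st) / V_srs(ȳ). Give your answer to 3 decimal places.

V̂(ȳ_st) = Σ W_h² s_h²/n_h, with W_h = N_h/N and N = 3080:
  stratum Dept A: (700/3080)²·17.22²/40 = 0.382914
  stratum Dept B: (1180/3080)²·12.49²/114 = 0.200855
  stratum Dept C: (1200/3080)²·17.76²/103 = 0.464847
V_st = 1.04862
V_srs = s²/n = 335.0/257 = 1.3035
deff = V_st / V_srs = 1.04862/1.3035 = 0.8045

deff ≈ 0.804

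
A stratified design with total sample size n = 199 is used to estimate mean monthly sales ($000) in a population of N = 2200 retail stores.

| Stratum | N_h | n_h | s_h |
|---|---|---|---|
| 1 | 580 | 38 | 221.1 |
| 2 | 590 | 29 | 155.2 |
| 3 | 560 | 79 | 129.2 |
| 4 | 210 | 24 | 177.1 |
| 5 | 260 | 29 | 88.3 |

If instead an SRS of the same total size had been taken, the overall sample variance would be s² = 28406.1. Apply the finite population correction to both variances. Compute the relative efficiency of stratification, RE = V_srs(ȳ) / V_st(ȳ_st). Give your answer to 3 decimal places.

RE ≈ 0.782

V̂(ȳ_st) = Σ W_h² (1 − n_h/N_h) s_h²/n_h, with W_h = N_h/N and N = 2200:
  stratum 1: (580/2200)²·(1 − 38/580)·221.1²/38 = 83.5556
  stratum 2: (590/2200)²·(1 − 29/590)·155.2²/29 = 56.8009
  stratum 3: (560/2200)²·(1 − 79/560)·129.2²/79 = 11.7594
  stratum 4: (210/2200)²·(1 − 24/210)·177.1²/24 = 10.5466
  stratum 5: (260/2200)²·(1 − 29/260)·88.3²/29 = 3.33629
V_st = 165.999
V_srs = (1 − 199/2200)·28406.1/199 = 129.832
Relative efficiency = V_srs / V_st = 129.832/165.999 = 0.7821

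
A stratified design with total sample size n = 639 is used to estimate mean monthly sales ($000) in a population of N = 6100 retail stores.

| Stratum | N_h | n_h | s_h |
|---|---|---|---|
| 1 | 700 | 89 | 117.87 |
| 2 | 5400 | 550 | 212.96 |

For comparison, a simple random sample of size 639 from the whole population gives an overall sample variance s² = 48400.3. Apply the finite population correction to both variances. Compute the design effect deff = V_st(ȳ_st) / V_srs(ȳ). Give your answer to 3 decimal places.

V̂(ȳ_st) = Σ W_h² (1 − n_h/N_h) s_h²/n_h, with W_h = N_h/N and N = 6100:
  stratum 1: (700/6100)²·(1 − 89/700)·117.87²/89 = 1.7943
  stratum 2: (5400/6100)²·(1 − 550/5400)·212.96²/550 = 58.0376
V_st = 59.8319
V_srs = (1 − 639/6100)·48400.3/639 = 67.8093
deff = V_st / V_srs = 59.8319/67.8093 = 0.8824

deff ≈ 0.882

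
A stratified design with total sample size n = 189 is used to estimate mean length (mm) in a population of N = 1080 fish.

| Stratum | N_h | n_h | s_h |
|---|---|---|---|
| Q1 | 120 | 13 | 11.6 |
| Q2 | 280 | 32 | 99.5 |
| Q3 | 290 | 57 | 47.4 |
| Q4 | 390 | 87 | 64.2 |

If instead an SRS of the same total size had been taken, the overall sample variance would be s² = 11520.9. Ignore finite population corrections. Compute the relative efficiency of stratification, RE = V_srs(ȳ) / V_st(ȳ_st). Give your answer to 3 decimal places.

RE ≈ 2.036

V̂(ȳ_st) = Σ W_h² s_h²/n_h, with W_h = N_h/N and N = 1080:
  stratum Q1: (120/1080)²·11.6²/13 = 0.127787
  stratum Q2: (280/1080)²·99.5²/32 = 20.7953
  stratum Q3: (290/1080)²·47.4²/57 = 2.84204
  stratum Q4: (390/1080)²·64.2²/87 = 6.17778
V_st = 29.9429
V_srs = s²/n = 11520.9/189 = 60.9571
Relative efficiency = V_srs / V_st = 60.9571/29.9429 = 2.0358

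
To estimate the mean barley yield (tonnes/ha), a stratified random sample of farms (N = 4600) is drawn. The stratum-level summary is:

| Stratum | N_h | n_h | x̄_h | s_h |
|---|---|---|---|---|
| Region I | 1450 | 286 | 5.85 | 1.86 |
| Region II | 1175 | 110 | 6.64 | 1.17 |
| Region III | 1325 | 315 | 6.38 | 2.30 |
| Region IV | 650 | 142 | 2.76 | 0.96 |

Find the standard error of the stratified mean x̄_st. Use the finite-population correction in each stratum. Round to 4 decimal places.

SE(x̄_st) ≈ 0.0535

V̂(x̄_st) = Σ W_h² (1 − n_h/N_h) s_h²/n_h, with W_h = N_h/N and N = 4600:
  stratum Region I: (1450/4600)²·(1 − 286/1450)·1.86²/286 = 0.000964862
  stratum Region II: (1175/4600)²·(1 − 110/1175)·1.17²/110 = 0.000735954
  stratum Region III: (1325/4600)²·(1 − 315/1325)·2.30²/315 = 0.0010621
  stratum Region IV: (650/4600)²·(1 − 142/650)·0.96²/142 = 0.000101278
V̂(x̄_st) = 0.0028642
SE(x̄_st) = √0.0028642 = 0.0535182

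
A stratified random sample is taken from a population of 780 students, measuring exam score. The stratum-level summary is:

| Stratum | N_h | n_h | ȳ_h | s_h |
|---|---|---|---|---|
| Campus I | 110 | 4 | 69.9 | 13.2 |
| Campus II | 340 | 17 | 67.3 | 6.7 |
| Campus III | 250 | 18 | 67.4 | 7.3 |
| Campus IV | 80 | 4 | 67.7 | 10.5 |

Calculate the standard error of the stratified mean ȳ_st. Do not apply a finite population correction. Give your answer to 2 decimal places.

SE(ȳ_st) ≈ 1.40

V̂(ȳ_st) = Σ W_h² s_h²/n_h, with W_h = N_h/N and N = 780:
  stratum Campus I: (110/780)²·13.2²/4 = 0.866331
  stratum Campus II: (340/780)²·6.7²/17 = 0.501729
  stratum Campus III: (250/780)²·7.3²/18 = 0.304133
  stratum Campus IV: (80/780)²·10.5²/4 = 0.289941
V̂(ȳ_st) = 1.96213
SE(ȳ_st) = √1.96213 = 1.40076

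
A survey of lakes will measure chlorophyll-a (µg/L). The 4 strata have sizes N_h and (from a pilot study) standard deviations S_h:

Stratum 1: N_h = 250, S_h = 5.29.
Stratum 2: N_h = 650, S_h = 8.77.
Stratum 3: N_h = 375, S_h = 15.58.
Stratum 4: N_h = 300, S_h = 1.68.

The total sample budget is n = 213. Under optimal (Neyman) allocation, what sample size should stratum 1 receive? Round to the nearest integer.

Neyman allocation: n_h = n · N_h S_h / Σ N_i S_i, with n = 213.
  stratum 1: N_h·S_h = 250·5.29 = 1322.50
  stratum 2: N_h·S_h = 650·8.77 = 5700.50
  stratum 3: N_h·S_h = 375·15.58 = 5842.50
  stratum 4: N_h·S_h = 300·1.68 = 504.00
Σ N_h S_h = 13369.50
n for stratum 1 = 213·1322.50/13369.50 = 21.070 → 21

21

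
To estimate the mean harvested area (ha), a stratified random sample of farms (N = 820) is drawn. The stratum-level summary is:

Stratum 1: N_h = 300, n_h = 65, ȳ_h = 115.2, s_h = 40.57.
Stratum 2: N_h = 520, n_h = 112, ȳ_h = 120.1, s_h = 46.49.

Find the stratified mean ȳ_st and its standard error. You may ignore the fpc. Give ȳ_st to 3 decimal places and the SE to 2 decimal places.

ȳ_st ≈ 118.307, SE ≈ 3.34

ȳ_st = Σ W_h ȳ_h = (300·115.2 + 520·120.1)/820 = 118.30732
V̂(ȳ_st) = Σ W_h² s_h²/n_h, with W_h = N_h/N and N = 820:
  stratum 1: (300/820)²·40.57²/65 = 3.38931
  stratum 2: (520/820)²·46.49²/112 = 7.76033
V̂(ȳ_st) = 11.1496
SE(ȳ_st) = √11.1496 = 3.33911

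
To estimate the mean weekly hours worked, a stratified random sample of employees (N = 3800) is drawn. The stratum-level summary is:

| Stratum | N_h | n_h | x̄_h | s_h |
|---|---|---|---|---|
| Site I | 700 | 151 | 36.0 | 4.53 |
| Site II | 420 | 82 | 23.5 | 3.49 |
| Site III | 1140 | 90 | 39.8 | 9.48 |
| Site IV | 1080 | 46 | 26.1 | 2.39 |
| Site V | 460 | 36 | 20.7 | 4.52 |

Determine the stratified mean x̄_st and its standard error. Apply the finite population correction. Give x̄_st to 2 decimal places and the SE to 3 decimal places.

x̄_st ≈ 31.09, SE ≈ 0.324

x̄_st = Σ W_h x̄_h = (700·36.0 + 420·23.5 + 1140·39.8 + 1080·26.1 + 460·20.7)/3800 = 31.09263
V̂(x̄_st) = Σ W_h² (1 − n_h/N_h) s_h²/n_h, with W_h = N_h/N and N = 3800:
  stratum Site I: (700/3800)²·(1 − 151/700)·4.53²/151 = 0.00361678
  stratum Site II: (420/3800)²·(1 − 82/420)·3.49²/82 = 0.00146028
  stratum Site III: (1140/3800)²·(1 − 90/1140)·9.48²/90 = 0.0827754
  stratum Site IV: (1080/3800)²·(1 − 46/1080)·2.39²/46 = 0.00960318
  stratum Site V: (460/3800)²·(1 − 36/460)·4.52²/36 = 0.00766533
V̂(x̄_st) = 0.105121
SE(x̄_st) = √0.105121 = 0.324224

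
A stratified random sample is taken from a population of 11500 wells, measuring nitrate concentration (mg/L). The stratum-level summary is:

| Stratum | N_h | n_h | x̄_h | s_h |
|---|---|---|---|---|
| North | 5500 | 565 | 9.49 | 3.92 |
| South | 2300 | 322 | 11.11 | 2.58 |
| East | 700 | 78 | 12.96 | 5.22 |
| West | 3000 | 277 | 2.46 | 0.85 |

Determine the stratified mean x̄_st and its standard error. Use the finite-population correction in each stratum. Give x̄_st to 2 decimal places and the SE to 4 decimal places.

x̄_st = Σ W_h x̄_h = (5500·9.49 + 2300·11.11 + 700·12.96 + 3000·2.46)/11500 = 8.19130
V̂(x̄_st) = Σ W_h² (1 − n_h/N_h) s_h²/n_h, with W_h = N_h/N and N = 11500:
  stratum North: (5500/11500)²·(1 − 565/5500)·3.92²/565 = 0.00558185
  stratum South: (2300/11500)²·(1 − 322/2300)·2.58²/322 = 0.000711119
  stratum East: (700/11500)²·(1 − 78/700)·5.22²/78 = 0.00115011
  stratum West: (3000/11500)²·(1 − 277/3000)·0.85²/277 = 0.000161113
V̂(x̄_st) = 0.00760419
SE(x̄_st) = √0.00760419 = 0.087202

x̄_st ≈ 8.19, SE ≈ 0.0872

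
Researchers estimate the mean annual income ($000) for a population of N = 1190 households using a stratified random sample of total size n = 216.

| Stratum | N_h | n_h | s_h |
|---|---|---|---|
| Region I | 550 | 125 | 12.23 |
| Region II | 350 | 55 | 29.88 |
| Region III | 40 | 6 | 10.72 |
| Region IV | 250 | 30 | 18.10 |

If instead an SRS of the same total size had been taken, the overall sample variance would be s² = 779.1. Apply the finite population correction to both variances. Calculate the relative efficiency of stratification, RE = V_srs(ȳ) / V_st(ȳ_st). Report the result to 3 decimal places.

V̂(ȳ_st) = Σ W_h² (1 − n_h/N_h) s_h²/n_h, with W_h = N_h/N and N = 1190:
  stratum Region I: (550/1190)²·(1 − 125/550)·12.23²/125 = 0.197515
  stratum Region II: (350/1190)²·(1 − 55/350)·29.88²/55 = 1.18357
  stratum Region III: (40/1190)²·(1 − 6/40)·10.72²/6 = 0.0183943
  stratum Region IV: (250/1190)²·(1 − 30/250)·18.10²/30 = 0.424136
V_st = 1.82362
V_srs = (1 − 216/1190)·779.1/216 = 2.95224
Relative efficiency = V_srs / V_st = 2.95224/1.82362 = 1.6189

RE ≈ 1.619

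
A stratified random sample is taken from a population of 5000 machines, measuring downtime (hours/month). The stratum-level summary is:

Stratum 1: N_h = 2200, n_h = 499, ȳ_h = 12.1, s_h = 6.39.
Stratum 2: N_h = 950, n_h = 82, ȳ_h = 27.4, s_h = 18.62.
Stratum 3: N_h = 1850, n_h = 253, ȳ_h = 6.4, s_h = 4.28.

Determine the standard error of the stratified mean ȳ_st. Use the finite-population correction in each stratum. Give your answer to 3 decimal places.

V̂(ȳ_st) = Σ W_h² (1 − n_h/N_h) s_h²/n_h, with W_h = N_h/N and N = 5000:
  stratum 1: (2200/5000)²·(1 − 499/2200)·6.39²/499 = 0.0122486
  stratum 2: (950/5000)²·(1 − 82/950)·18.62²/82 = 0.13946
  stratum 3: (1850/5000)²·(1 − 253/1850)·4.28²/253 = 0.00855665
V̂(ȳ_st) = 0.160265
SE(ȳ_st) = √0.160265 = 0.400331

SE(ȳ_st) ≈ 0.400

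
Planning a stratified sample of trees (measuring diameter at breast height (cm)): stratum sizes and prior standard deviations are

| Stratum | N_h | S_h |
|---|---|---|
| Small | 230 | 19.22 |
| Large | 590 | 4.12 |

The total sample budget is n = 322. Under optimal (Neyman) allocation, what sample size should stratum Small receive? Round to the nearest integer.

208

Neyman allocation: n_h = n · N_h S_h / Σ N_i S_i, with n = 322.
  stratum Small: N_h·S_h = 230·19.22 = 4420.60
  stratum Large: N_h·S_h = 590·4.12 = 2430.80
Σ N_h S_h = 6851.40
n for stratum Small = 322·4420.60/6851.40 = 207.758 → 208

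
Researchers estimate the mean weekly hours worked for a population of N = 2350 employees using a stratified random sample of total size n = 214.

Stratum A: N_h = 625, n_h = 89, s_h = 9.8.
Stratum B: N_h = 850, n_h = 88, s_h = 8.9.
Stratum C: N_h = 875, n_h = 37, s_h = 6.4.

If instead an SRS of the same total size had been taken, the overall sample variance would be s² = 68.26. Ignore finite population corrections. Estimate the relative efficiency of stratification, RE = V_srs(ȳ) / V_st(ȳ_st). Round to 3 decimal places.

V̂(ȳ_st) = Σ W_h² s_h²/n_h, with W_h = N_h/N and N = 2350:
  stratum A: (625/2350)²·9.8²/89 = 0.0763285
  stratum B: (850/2350)²·8.9²/88 = 0.11776
  stratum C: (875/2350)²·6.4²/37 = 0.153475
V_st = 0.347564
V_srs = s²/n = 68.26/214 = 0.318972
Relative efficiency = V_srs / V_st = 0.318972/0.347564 = 0.9177

RE ≈ 0.918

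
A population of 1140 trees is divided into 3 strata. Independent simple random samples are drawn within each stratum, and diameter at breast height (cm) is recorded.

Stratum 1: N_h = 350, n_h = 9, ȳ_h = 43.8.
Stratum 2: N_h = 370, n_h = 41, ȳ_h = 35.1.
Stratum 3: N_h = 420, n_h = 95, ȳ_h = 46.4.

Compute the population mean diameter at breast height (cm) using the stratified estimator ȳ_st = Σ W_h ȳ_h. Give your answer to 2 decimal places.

N = Σ N_h = 1140. Stratum weights W_h = N_h/N.
ȳ_st = (350·43.8 + 370·35.1 + 420·46.4) / 1140 = 41.9342

ȳ_st ≈ 41.93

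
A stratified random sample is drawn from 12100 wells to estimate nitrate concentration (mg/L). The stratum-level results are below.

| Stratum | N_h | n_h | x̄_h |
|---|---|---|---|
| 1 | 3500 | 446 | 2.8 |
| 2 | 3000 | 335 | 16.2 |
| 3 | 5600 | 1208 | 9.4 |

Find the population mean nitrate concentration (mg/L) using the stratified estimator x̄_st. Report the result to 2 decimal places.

x̄_st ≈ 9.18

N = Σ N_h = 12100. Stratum weights W_h = N_h/N.
x̄_st = (3500·2.8 + 3000·16.2 + 5600·9.4) / 12100 = 9.1769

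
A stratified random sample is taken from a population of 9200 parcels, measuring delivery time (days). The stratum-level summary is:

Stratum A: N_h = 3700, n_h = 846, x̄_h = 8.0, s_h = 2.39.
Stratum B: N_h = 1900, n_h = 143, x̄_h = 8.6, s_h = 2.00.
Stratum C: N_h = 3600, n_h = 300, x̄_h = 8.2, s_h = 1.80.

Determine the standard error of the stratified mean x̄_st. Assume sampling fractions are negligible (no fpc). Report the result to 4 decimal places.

V̂(x̄_st) = Σ W_h² s_h²/n_h, with W_h = N_h/N and N = 9200:
  stratum A: (3700/9200)²·2.39²/846 = 0.00109208
  stratum B: (1900/9200)²·2.00²/143 = 0.00119304
  stratum C: (3600/9200)²·1.80²/300 = 0.00165369
V̂(x̄_st) = 0.0039388
SE(x̄_st) = √0.0039388 = 0.0627599

SE(x̄_st) ≈ 0.0628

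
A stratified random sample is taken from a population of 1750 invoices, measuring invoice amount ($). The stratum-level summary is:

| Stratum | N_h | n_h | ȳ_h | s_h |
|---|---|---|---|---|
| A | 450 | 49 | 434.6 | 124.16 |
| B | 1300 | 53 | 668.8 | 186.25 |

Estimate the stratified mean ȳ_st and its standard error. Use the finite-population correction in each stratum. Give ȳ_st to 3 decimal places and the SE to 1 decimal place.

ȳ_st = Σ W_h ȳ_h = (450·434.6 + 1300·668.8)/1750 = 608.57714
V̂(ȳ_st) = Σ W_h² (1 − n_h/N_h) s_h²/n_h, with W_h = N_h/N and N = 1750:
  stratum A: (450/1750)²·(1 − 49/450)·124.16²/49 = 18.5374
  stratum B: (1300/1750)²·(1 − 53/1300)·186.25²/53 = 346.458
V̂(ȳ_st) = 364.995
SE(ȳ_st) = √364.995 = 19.1048

ȳ_st ≈ 608.577, SE ≈ 19.1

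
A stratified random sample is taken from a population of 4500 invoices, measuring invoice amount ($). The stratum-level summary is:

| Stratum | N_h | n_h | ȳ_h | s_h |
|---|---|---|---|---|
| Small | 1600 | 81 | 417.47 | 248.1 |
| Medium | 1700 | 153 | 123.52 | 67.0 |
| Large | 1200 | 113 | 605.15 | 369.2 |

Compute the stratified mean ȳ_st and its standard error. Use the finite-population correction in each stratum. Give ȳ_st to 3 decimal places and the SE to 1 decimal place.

ȳ_st ≈ 356.470, SE ≈ 13.1

ȳ_st = Σ W_h ȳ_h = (1600·417.47 + 1700·123.52 + 1200·605.15)/4500 = 356.47022
V̂(ȳ_st) = Σ W_h² (1 − n_h/N_h) s_h²/n_h, with W_h = N_h/N and N = 4500:
  stratum Small: (1600/4500)²·(1 − 81/1600)·248.1²/81 = 91.2055
  stratum Medium: (1700/4500)²·(1 − 153/1700)·67.0²/153 = 3.81042
  stratum Large: (1200/4500)²·(1 − 113/1200)·369.2²/113 = 77.7017
V̂(ȳ_st) = 172.718
SE(ȳ_st) = √172.718 = 13.1422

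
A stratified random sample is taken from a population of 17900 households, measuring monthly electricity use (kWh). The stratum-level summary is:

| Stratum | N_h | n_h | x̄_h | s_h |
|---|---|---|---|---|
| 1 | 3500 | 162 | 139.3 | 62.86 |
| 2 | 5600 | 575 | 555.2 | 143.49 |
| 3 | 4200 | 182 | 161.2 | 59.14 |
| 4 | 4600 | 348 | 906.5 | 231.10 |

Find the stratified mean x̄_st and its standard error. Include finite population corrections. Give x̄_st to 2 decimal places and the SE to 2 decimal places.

x̄_st ≈ 471.71, SE ≈ 3.80

x̄_st = Σ W_h x̄_h = (3500·139.3 + 5600·555.2 + 4200·161.2 + 4600·906.5)/17900 = 471.71006
V̂(x̄_st) = Σ W_h² (1 − n_h/N_h) s_h²/n_h, with W_h = N_h/N and N = 17900:
  stratum 1: (3500/17900)²·(1 − 162/3500)·62.86²/162 = 0.889369
  stratum 2: (5600/17900)²·(1 − 575/5600)·143.49²/575 = 3.1448
  stratum 3: (4200/17900)²·(1 − 182/4200)·59.14²/182 = 1.01215
  stratum 4: (4600/17900)²·(1 − 348/4600)·231.10²/348 = 9.36841
V̂(x̄_st) = 14.4147
SE(x̄_st) = √14.4147 = 3.79667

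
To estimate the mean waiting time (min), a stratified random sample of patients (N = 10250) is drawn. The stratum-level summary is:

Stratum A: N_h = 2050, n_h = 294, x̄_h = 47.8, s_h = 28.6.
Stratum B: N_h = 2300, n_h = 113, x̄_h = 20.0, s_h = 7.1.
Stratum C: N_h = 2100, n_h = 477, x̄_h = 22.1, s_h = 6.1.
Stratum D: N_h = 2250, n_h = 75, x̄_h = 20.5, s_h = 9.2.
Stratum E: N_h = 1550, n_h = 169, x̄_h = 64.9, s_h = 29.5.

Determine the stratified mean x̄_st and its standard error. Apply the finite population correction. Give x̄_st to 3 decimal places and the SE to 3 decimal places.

x̄_st ≈ 32.890, SE ≈ 0.526

x̄_st = Σ W_h x̄_h = (2050·47.8 + 2300·20.0 + 2100·22.1 + 2250·20.5 + 1550·64.9)/10250 = 32.88976
V̂(x̄_st) = Σ W_h² (1 − n_h/N_h) s_h²/n_h, with W_h = N_h/N and N = 10250:
  stratum A: (2050/10250)²·(1 − 294/2050)·28.6²/294 = 0.0953269
  stratum B: (2300/10250)²·(1 − 113/2300)·7.1²/113 = 0.0213583
  stratum C: (2100/10250)²·(1 − 477/2100)·6.1²/477 = 0.00253065
  stratum D: (2250/10250)²·(1 − 75/2250)·9.2²/75 = 0.0525664
  stratum E: (1550/10250)²·(1 − 169/1550)·29.5²/169 = 0.104914
V̂(x̄_st) = 0.276697
SE(x̄_st) = √0.276697 = 0.52602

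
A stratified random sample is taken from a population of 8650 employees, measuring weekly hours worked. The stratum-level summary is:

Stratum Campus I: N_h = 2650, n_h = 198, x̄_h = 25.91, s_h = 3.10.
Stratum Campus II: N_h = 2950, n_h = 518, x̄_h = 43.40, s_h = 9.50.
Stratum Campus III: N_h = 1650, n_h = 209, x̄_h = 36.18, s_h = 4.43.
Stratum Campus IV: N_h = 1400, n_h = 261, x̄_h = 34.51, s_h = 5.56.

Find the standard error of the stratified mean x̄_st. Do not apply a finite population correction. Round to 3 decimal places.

V̂(x̄_st) = Σ W_h² s_h²/n_h, with W_h = N_h/N and N = 8650:
  stratum Campus I: (2650/8650)²·3.10²/198 = 0.00455531
  stratum Campus II: (2950/8650)²·9.50²/518 = 0.0202642
  stratum Campus III: (1650/8650)²·4.43²/209 = 0.00341662
  stratum Campus IV: (1400/8650)²·5.56²/261 = 0.00310265
V̂(x̄_st) = 0.0313388
SE(x̄_st) = √0.0313388 = 0.177028

SE(x̄_st) ≈ 0.177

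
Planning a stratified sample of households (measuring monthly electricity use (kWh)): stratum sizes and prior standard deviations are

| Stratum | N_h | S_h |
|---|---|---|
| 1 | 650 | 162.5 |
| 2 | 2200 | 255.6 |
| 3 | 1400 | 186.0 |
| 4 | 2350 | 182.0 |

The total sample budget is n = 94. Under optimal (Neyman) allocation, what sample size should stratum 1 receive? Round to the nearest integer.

7

Neyman allocation: n_h = n · N_h S_h / Σ N_i S_i, with n = 94.
  stratum 1: N_h·S_h = 650·162.5 = 105625.00
  stratum 2: N_h·S_h = 2200·255.6 = 562320.00
  stratum 3: N_h·S_h = 1400·186.0 = 260400.00
  stratum 4: N_h·S_h = 2350·182.0 = 427700.00
Σ N_h S_h = 1356045.00
n for stratum 1 = 94·105625.00/1356045.00 = 7.322 → 7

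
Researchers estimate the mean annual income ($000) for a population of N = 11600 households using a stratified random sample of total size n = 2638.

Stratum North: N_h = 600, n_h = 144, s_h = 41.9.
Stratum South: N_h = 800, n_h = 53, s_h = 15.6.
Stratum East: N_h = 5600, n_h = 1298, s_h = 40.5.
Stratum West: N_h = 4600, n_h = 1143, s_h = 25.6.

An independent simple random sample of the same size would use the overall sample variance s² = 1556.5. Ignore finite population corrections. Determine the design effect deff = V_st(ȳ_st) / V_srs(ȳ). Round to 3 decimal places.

deff ≈ 0.744

V̂(ȳ_st) = Σ W_h² s_h²/n_h, with W_h = N_h/N and N = 11600:
  stratum North: (600/11600)²·41.9²/144 = 0.0326176
  stratum South: (800/11600)²·15.6²/53 = 0.0218392
  stratum East: (5600/11600)²·40.5²/1298 = 0.294507
  stratum West: (4600/11600)²·25.6²/1143 = 0.090164
V_st = 0.439128
V_srs = s²/n = 1556.5/2638 = 0.59003
deff = V_st / V_srs = 0.439128/0.59003 = 0.7442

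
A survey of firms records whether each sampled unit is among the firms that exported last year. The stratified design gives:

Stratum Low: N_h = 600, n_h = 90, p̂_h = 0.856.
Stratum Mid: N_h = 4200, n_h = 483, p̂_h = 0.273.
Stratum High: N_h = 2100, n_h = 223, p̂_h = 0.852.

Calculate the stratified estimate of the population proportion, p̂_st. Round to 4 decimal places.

N = 6900; stratum weights W_h = N_h/N.
p̂_st = Σ W_h p̂_h = (600·0.856 + 4200·0.273 + 2100·0.852)/6900 = 0.49991

p̂_st ≈ 0.4999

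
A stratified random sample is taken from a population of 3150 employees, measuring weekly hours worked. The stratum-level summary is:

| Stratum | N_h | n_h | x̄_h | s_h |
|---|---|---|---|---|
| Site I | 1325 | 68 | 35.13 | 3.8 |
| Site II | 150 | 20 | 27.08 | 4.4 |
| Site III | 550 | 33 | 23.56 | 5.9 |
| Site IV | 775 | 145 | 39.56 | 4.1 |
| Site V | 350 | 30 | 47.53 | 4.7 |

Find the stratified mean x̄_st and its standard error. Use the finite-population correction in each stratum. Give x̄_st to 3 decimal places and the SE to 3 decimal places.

x̄_st = Σ W_h x̄_h = (1325·35.13 + 150·27.08 + 550·23.56 + 775·39.56 + 350·47.53)/3150 = 35.19421
V̂(x̄_st) = Σ W_h² (1 − n_h/N_h) s_h²/n_h, with W_h = N_h/N and N = 3150:
  stratum Site I: (1325/3150)²·(1 − 68/1325)·3.8²/68 = 0.0356442
  stratum Site II: (150/3150)²·(1 − 20/150)·4.4²/20 = 0.00190234
  stratum Site III: (550/3150)²·(1 − 33/550)·5.9²/33 = 0.0302289
  stratum Site IV: (775/3150)²·(1 − 145/775)·4.1²/145 = 0.00570454
  stratum Site V: (350/3150)²·(1 − 30/350)·4.7²/30 = 0.00831135
V̂(x̄_st) = 0.0817913
SE(x̄_st) = √0.0817913 = 0.285992

x̄_st ≈ 35.194, SE ≈ 0.286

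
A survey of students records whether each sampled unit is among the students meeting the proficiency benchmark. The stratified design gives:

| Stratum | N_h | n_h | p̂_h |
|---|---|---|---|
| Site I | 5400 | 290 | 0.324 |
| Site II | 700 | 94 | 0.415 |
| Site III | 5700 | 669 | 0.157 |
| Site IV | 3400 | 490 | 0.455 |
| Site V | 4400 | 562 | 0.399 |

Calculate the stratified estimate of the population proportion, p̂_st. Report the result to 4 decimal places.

p̂_st ≈ 0.3182

N = 19600; stratum weights W_h = N_h/N.
p̂_st = Σ W_h p̂_h = (5400·0.324 + 700·0.415 + 5700·0.157 + 3400·0.455 + 4400·0.399)/19600 = 0.31824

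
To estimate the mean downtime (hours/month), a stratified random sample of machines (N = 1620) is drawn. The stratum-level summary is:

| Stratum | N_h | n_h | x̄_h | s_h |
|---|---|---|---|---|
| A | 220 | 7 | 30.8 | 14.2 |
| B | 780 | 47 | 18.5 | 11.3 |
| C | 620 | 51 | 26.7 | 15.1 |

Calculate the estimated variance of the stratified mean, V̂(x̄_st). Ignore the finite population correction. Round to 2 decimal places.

V̂(x̄_st) = Σ W_h² s_h²/n_h, with W_h = N_h/N and N = 1620:
  stratum A: (220/1620)²·14.2²/7 = 0.531244
  stratum B: (780/1620)²·11.3²/47 = 0.629823
  stratum C: (620/1620)²·15.1²/51 = 0.654843
V̂(x̄_st) = 1.81591

V̂(x̄_st) ≈ 1.82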